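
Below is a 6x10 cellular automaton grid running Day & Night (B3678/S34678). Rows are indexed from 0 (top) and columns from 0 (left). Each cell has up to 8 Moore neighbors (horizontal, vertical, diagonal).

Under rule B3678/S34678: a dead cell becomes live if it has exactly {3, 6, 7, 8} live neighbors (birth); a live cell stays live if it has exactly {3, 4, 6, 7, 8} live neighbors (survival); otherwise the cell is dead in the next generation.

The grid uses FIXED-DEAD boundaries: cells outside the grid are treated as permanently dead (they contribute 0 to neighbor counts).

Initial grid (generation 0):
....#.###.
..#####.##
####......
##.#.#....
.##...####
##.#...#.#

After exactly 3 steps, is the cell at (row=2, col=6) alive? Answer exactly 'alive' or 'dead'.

Simulating step by step:
Generation 0 (given above): 30 live cells
Generation 1: 30 live cells
....#.####
..#.###.#.
#.#.#.#...
#####.###.
...##.###.
.#....##..
Generation 2: 36 live cells
...#..###.
.#..######
.########.
.########.
#..##..##.
.....####.
Generation 3: 37 live cells
....#.#.##
.....#####
#########.
########.#
.#.#.###.#
....#.###.

Cell (2,6) at generation 3: 1 -> alive

Answer: alive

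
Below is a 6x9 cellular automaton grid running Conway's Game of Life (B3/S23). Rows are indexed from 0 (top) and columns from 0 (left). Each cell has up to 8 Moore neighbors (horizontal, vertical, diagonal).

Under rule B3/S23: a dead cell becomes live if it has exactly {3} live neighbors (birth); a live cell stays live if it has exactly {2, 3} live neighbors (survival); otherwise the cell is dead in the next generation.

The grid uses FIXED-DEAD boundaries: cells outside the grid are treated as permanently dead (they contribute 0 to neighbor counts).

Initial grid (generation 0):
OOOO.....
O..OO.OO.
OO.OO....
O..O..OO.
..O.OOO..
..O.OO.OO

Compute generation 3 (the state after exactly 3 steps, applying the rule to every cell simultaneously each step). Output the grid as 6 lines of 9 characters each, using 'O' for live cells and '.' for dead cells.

Answer: ..O.O....
O...OO...
OOOO.....
O.O...OO.
.O.....O.
.........

Derivation:
Simulating step by step:
Generation 0 (given above): 26 live cells
Generation 1: 16 live cells
OOOOO....
.....O...
OO.......
O.....OO.
.OO.....O
....O..O.
Generation 2: 15 live cells
.OOOO....
...OO....
OO....O..
O.O....O.
.O....O.O
.........
Generation 3: 15 live cells
(generation 3 grid is the final answer)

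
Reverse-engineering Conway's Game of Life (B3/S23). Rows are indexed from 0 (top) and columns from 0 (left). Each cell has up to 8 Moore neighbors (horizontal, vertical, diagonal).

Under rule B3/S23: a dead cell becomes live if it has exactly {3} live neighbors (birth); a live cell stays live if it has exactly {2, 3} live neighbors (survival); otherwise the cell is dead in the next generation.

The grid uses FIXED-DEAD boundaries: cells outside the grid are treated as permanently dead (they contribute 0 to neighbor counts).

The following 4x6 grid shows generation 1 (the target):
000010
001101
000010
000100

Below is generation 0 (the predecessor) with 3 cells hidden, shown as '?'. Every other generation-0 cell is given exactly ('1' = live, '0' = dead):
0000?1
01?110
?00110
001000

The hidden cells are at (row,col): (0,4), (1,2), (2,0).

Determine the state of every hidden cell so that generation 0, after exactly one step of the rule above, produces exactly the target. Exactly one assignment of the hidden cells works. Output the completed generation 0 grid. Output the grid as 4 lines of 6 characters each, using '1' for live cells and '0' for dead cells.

Answer: 000001
010110
000110
001000

Derivation:
Hidden generation-0 cells (in order): (0,4), (1,2), (2,0).
A hidden cell only influences target cells in its own 3x3 neighborhood. Try each of the 2^3 = 8 assignments, step the completed generation 0 forward once under B3/S23, and compare with the target:
  (0,4)=0 (1,2)=0 (2,0)=0 -> step reproduces the target at every cell -> ACCEPT
  (0,4)=0 (1,2)=0 (2,0)=1 -> step gives (2,1)='1' but target has '0' -> reject
  (0,4)=0 (1,2)=1 (2,0)=0 -> step gives (0,2)='1' but target has '0' -> reject
  (0,4)=0 (1,2)=1 (2,0)=1 -> step gives (0,2)='1' but target has '0' -> reject
  (0,4)=1 (1,2)=0 (2,0)=0 -> step gives (0,3)='1' but target has '0' -> reject
  (0,4)=1 (1,2)=0 (2,0)=1 -> step gives (0,3)='1' but target has '0' -> reject
  (0,4)=1 (1,2)=1 (2,0)=0 -> step gives (0,2)='1' but target has '0' -> reject
  (0,4)=1 (1,2)=1 (2,0)=1 -> step gives (0,2)='1' but target has '0' -> reject
Unique solution: (0,4)=dead, (1,2)=dead, (2,0)=dead.
Check: live-neighbor counts of every cell in the completed generation 0:
112231
103343
124432
011321
Applying B3/S23 to generation 0 with these counts gives:
000010
001101
000010
000100
which matches the target exactly.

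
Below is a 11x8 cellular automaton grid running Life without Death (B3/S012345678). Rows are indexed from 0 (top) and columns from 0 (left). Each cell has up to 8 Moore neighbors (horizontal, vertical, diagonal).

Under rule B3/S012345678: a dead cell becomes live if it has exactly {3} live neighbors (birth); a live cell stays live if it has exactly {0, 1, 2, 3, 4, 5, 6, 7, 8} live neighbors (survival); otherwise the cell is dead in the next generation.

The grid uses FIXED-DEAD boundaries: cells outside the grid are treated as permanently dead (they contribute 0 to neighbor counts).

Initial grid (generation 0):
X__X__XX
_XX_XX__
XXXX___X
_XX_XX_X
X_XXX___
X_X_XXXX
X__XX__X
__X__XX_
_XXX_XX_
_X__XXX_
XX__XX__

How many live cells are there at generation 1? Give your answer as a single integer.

Answer: 59

Derivation:
Simulating step by step:
Generation 0 (given above): 48 live cells
Generation 1: 59 live cells
XXXXXXXX
_XX_XX_X
XXXX___X
_XX_XXXX
X_XXX__X
X_X_XXXX
X_XXX__X
__X__XXX
_XXX_XXX
_X__XXX_
XX__XXX_
Population at generation 1: 59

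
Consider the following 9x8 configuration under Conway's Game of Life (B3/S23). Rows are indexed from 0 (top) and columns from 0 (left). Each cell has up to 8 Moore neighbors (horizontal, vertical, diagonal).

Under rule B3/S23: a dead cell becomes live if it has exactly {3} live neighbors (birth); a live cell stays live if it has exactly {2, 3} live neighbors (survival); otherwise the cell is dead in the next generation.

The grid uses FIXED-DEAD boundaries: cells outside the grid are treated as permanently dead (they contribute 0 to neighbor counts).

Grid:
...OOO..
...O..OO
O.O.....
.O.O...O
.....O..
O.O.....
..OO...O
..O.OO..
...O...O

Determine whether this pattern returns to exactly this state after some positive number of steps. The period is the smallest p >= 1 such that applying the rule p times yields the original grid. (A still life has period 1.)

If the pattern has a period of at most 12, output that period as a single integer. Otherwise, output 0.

Simulating and comparing each generation to the original:
Gen 0 (original, given above): 22 live cells
Gen 1: 27 live cells, differs from original
Gen 2: 17 live cells, differs from original
Gen 3: 15 live cells, differs from original
Gen 4: 13 live cells, differs from original
Gen 5: 12 live cells, differs from original
Gen 6: 10 live cells, differs from original
Gen 7: 13 live cells, differs from original
Gen 8: 11 live cells, differs from original
Gen 9: 11 live cells, differs from original
Gen 10: 12 live cells, differs from original
Gen 11: 14 live cells, differs from original
Gen 12: 12 live cells, differs from original
No period found within 12 steps.

Answer: 0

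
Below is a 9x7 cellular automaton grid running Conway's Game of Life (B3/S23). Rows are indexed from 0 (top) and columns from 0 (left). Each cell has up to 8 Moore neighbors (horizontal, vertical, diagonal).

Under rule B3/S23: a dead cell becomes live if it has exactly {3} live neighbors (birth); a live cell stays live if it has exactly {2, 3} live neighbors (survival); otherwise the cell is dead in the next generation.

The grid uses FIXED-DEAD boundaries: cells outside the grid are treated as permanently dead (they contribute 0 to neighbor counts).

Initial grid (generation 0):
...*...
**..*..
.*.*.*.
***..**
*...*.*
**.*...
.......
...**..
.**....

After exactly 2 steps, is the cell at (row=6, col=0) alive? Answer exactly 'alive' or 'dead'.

Answer: dead

Derivation:
Simulating step by step:
Generation 0 (given above): 22 live cells
Generation 1: 23 live cells
.......
**.**..
...*.**
*.**..*
...**.*
**.....
..***..
..**...
..**...
Generation 2: 19 live cells
.......
..****.
*....**
..*...*
*..***.
.*...*.
....*..
.*.....
..**...

Cell (6,0) at generation 2: 0 -> dead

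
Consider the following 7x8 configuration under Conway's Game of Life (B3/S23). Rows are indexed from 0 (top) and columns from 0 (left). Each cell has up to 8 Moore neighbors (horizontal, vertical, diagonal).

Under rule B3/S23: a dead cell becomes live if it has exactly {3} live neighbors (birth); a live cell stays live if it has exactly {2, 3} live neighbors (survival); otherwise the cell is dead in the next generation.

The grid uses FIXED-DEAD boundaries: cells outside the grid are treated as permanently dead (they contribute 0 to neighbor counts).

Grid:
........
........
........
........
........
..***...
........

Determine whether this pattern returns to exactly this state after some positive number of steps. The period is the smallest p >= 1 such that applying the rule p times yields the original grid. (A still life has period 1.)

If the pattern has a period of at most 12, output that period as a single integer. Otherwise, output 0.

Simulating and comparing each generation to the original:
Gen 0 (original, given above): 3 live cells
Gen 1: 3 live cells, differs from original
Gen 2: 3 live cells, MATCHES original -> period = 2

Answer: 2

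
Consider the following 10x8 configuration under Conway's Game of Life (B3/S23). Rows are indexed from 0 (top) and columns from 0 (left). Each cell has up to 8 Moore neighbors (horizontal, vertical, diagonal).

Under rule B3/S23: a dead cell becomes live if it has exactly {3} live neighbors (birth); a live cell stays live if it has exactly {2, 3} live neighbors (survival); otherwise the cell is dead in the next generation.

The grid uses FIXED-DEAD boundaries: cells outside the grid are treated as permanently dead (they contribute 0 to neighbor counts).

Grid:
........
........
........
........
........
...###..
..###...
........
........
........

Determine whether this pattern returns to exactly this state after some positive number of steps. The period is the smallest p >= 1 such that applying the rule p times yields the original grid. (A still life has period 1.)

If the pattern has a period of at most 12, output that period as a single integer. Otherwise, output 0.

Answer: 2

Derivation:
Simulating and comparing each generation to the original:
Gen 0 (original, given above): 6 live cells
Gen 1: 6 live cells, differs from original
Gen 2: 6 live cells, MATCHES original -> period = 2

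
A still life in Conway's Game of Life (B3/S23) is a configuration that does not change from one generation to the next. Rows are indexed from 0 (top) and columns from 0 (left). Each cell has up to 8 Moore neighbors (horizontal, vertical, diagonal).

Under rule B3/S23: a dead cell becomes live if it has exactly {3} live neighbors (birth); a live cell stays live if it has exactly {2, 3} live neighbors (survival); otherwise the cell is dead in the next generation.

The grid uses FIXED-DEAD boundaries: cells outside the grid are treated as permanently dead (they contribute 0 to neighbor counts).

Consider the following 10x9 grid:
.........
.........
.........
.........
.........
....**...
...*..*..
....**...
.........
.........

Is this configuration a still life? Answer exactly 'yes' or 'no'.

Answer: yes

Derivation:
Compute generation 1 and compare to generation 0 (given above):
Generation 1:
.........
.........
.........
.........
.........
....**...
...*..*..
....**...
.........
.........
The grids are IDENTICAL -> still life.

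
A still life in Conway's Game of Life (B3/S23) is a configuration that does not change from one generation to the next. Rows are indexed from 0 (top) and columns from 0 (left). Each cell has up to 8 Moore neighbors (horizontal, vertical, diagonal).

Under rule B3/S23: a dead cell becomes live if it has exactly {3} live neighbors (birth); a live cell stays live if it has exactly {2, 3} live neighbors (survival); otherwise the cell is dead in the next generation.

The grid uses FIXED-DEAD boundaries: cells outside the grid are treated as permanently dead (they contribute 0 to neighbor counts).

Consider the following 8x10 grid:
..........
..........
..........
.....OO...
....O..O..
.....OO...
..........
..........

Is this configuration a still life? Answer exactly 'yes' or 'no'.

Compute generation 1 and compare to generation 0 (given above):
Generation 1:
..........
..........
..........
.....OO...
....O..O..
.....OO...
..........
..........
The grids are IDENTICAL -> still life.

Answer: yes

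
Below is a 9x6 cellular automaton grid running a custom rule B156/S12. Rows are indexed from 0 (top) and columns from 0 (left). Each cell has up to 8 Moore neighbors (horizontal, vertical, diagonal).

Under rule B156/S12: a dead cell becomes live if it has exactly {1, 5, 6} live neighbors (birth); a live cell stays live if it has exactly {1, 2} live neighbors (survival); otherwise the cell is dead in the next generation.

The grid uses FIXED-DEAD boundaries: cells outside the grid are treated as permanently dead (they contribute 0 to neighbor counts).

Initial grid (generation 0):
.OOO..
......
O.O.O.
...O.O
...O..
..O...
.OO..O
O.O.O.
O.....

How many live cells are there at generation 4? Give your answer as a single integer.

Answer: 26

Derivation:
Simulating step by step:
Generation 0 (given above): 17 live cells
Generation 1: 24 live cells
OOOOO.
.....O
..O.O.
O....O
.O.O.O
O....O
.....O
OOO.O.
O.O.OO
Generation 2: 24 live cells
OOOOO.
...O.O
O...O.
O....O
.O...O
O..O.O
.....O
O.O...
OOO.OO
Generation 3: 23 live cells
OO....
....OO
O.O...
O.OO.O
.O.O.O
O....O
.....O
OOO...
O.O.OO
Generation 4: 26 live cells
OOOO..
....OO
O.O...
OO...O
...OOO
O..O.O
...O.O
O.O...
OOO.OO
Population at generation 4: 26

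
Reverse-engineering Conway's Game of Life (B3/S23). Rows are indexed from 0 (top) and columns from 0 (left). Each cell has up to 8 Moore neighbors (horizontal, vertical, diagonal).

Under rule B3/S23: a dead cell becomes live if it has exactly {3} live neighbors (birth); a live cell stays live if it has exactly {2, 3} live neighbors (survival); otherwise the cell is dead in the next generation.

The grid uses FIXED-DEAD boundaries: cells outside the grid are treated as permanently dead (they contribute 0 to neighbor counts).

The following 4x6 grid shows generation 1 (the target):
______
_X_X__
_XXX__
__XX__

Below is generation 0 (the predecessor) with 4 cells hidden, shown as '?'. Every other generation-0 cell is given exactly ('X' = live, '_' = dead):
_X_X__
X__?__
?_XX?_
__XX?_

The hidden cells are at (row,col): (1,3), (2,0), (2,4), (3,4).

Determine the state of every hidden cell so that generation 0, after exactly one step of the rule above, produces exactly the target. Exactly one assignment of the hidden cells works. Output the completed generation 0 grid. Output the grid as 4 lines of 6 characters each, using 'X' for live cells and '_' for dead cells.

Answer: _X_X__
X_____
__XX__
__XX__

Derivation:
Hidden generation-0 cells (in order): (1,3), (2,0), (2,4), (3,4).
A hidden cell only influences target cells in its own 3x3 neighborhood. Try each of the 2^4 = 16 assignments, step the completed generation 0 forward once under B3/S23, and compare with the target:
  (1,3)=_ (2,0)=_ (2,4)=_ (3,4)=_ -> step reproduces the target at every cell -> ACCEPT
  (1,3)=_ (2,0)=_ (2,4)=_ (3,4)=X -> step gives (2,3)='_' but target has 'X' -> reject
  (1,3)=_ (2,0)=_ (2,4)=X (3,4)=_ -> step gives (1,3)='_' but target has 'X' -> reject
  (1,3)=_ (2,0)=_ (2,4)=X (3,4)=X -> step gives (1,3)='_' but target has 'X' -> reject
  (1,3)=_ (2,0)=X (2,4)=_ (3,4)=_ -> step gives (1,0)='X' but target has '_' -> reject
  (1,3)=_ (2,0)=X (2,4)=_ (3,4)=X -> step gives (1,0)='X' but target has '_' -> reject
  (1,3)=_ (2,0)=X (2,4)=X (3,4)=_ -> step gives (1,0)='X' but target has '_' -> reject
  (1,3)=_ (2,0)=X (2,4)=X (3,4)=X -> step gives (1,0)='X' but target has '_' -> reject
  (1,3)=X (2,0)=_ (2,4)=_ (3,4)=_ -> step gives (0,2)='X' but target has '_' -> reject
  (1,3)=X (2,0)=_ (2,4)=_ (3,4)=X -> step gives (0,2)='X' but target has '_' -> reject
  (1,3)=X (2,0)=_ (2,4)=X (3,4)=_ -> step gives (0,2)='X' but target has '_' -> reject
  (1,3)=X (2,0)=_ (2,4)=X (3,4)=X -> step gives (0,2)='X' but target has '_' -> reject
  (1,3)=X (2,0)=X (2,4)=_ (3,4)=_ -> step gives (0,2)='X' but target has '_' -> reject
  (1,3)=X (2,0)=X (2,4)=_ (3,4)=X -> step gives (0,2)='X' but target has '_' -> reject
  (1,3)=X (2,0)=X (2,4)=X (3,4)=_ -> step gives (0,2)='X' but target has '_' -> reject
  (1,3)=X (2,0)=X (2,4)=X (3,4)=X -> step gives (0,2)='X' but target has '_' -> reject
Unique solution: (1,3)=dead, (2,0)=dead, (2,4)=dead, (3,4)=dead.
Check: live-neighbor counts of every cell in the completed generation 0:
212010
134320
133320
023320
Applying B3/S23 to generation 0 with these counts gives:
______
_X_X__
_XXX__
__XX__
which matches the target exactly.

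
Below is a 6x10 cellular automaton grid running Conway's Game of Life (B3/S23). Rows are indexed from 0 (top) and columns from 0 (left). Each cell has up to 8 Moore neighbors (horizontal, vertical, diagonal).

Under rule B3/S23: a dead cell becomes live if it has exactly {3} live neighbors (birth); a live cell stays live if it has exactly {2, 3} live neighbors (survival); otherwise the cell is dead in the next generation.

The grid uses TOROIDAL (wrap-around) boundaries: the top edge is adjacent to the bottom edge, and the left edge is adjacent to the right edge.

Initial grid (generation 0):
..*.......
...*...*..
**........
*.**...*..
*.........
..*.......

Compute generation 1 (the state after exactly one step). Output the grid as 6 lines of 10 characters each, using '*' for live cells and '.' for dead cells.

Answer: ..**......
.**.......
**.*......
*.*......*
..**......
.*........

Derivation:
Simulating step by step:
Generation 0 (given above): 11 live cells
Generation 1: 13 live cells
(generation 1 grid is the final answer)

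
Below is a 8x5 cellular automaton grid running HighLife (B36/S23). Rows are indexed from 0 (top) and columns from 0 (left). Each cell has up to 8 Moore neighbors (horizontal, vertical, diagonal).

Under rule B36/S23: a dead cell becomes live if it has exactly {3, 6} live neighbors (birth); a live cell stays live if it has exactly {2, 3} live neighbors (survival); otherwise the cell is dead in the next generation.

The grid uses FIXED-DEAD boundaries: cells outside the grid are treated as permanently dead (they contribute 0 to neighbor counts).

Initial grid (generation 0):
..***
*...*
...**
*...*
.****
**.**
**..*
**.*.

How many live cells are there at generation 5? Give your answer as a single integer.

Answer: 10

Derivation:
Simulating step by step:
Generation 0 (given above): 23 live cells
Generation 1: 13 live cells
...**
..**.
...**
.*.*.
.....
..*..
....*
***..
Generation 2: 12 live cells
..***
..*..
....*
..***
..*..
.....
..**.
.*...
Generation 3: 13 live cells
..**.
..*.*
..*.*
..*.*
..*..
..**.
..*..
..*..
Generation 4: 19 live cells
..**.
.****
.****
.**..
.**..
.***.
.**..
.....
Generation 5: 10 live cells
.*..*
.....
*...*
*....
*....
*..*.
.*.*.
.....
Population at generation 5: 10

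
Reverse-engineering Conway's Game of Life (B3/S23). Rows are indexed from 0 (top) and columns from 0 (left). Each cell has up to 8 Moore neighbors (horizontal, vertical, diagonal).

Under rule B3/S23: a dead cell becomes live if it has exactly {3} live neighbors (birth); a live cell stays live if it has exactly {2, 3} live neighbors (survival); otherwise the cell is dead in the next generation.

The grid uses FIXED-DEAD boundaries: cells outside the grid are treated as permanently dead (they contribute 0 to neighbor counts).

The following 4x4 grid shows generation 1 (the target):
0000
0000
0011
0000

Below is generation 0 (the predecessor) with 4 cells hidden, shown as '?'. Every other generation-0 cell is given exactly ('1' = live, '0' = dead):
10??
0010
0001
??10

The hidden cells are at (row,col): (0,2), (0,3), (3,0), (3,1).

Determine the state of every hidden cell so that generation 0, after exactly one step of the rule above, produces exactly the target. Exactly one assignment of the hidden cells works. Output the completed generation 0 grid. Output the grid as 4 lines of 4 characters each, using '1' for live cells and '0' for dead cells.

Hidden generation-0 cells (in order): (0,2), (0,3), (3,0), (3,1).
A hidden cell only influences target cells in its own 3x3 neighborhood. Try each of the 2^4 = 16 assignments, step the completed generation 0 forward once under B3/S23, and compare with the target:
  (0,2)=0 (0,3)=0 (3,0)=0 (3,1)=0 -> step reproduces the target at every cell -> ACCEPT
  (0,2)=0 (0,3)=0 (3,0)=0 (3,1)=1 -> step gives (2,1)='1' but target has '0' -> reject
  (0,2)=0 (0,3)=0 (3,0)=1 (3,1)=0 -> step gives (2,1)='1' but target has '0' -> reject
  (0,2)=0 (0,3)=0 (3,0)=1 (3,1)=1 -> step gives (2,2)='0' but target has '1' -> reject
  (0,2)=0 (0,3)=1 (3,0)=0 (3,1)=0 -> step gives (1,2)='1' but target has '0' -> reject
  (0,2)=0 (0,3)=1 (3,0)=0 (3,1)=1 -> step gives (1,2)='1' but target has '0' -> reject
  (0,2)=0 (0,3)=1 (3,0)=1 (3,1)=0 -> step gives (1,2)='1' but target has '0' -> reject
  (0,2)=0 (0,3)=1 (3,0)=1 (3,1)=1 -> step gives (1,2)='1' but target has '0' -> reject
  (0,2)=1 (0,3)=0 (3,0)=0 (3,1)=0 -> step gives (0,1)='1' but target has '0' -> reject
  (0,2)=1 (0,3)=0 (3,0)=0 (3,1)=1 -> step gives (0,1)='1' but target has '0' -> reject
  (0,2)=1 (0,3)=0 (3,0)=1 (3,1)=0 -> step gives (0,1)='1' but target has '0' -> reject
  (0,2)=1 (0,3)=0 (3,0)=1 (3,1)=1 -> step gives (0,1)='1' but target has '0' -> reject
  (0,2)=1 (0,3)=1 (3,0)=0 (3,1)=0 -> step gives (0,1)='1' but target has '0' -> reject
  (0,2)=1 (0,3)=1 (3,0)=0 (3,1)=1 -> step gives (0,1)='1' but target has '0' -> reject
  (0,2)=1 (0,3)=1 (3,0)=1 (3,1)=0 -> step gives (0,1)='1' but target has '0' -> reject
  (0,2)=1 (0,3)=1 (3,0)=1 (3,1)=1 -> step gives (0,1)='1' but target has '0' -> reject
Unique solution: (0,2)=dead, (0,3)=dead, (3,0)=dead, (3,1)=dead.
Check: live-neighbor counts of every cell in the completed generation 0:
0211
1212
0232
0112
Applying B3/S23 to generation 0 with these counts gives:
0000
0000
0011
0000
which matches the target exactly.

Answer: 1000
0010
0001
0010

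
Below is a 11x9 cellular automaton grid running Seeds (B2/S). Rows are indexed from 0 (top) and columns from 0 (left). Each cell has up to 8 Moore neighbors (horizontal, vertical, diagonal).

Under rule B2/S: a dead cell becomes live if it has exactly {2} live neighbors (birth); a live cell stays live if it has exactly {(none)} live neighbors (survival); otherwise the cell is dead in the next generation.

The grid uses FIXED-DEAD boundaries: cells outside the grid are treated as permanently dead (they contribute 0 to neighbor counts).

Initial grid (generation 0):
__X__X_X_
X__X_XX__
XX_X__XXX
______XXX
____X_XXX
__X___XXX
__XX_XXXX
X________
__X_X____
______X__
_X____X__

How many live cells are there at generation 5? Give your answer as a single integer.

Simulating step by step:
Generation 0 (given above): 36 live cells
Generation 1: 20 live cells
_X_X_____
_________
_________
XXXXX____
___X_____
_X_______
____X____
________X
_X_X_X___
_XXX___X_
_____X_X_
Generation 2: 21 live cells
__X______
__X______
X___X____
_________
_________
__XXX____
_________
__XX_X___
X_____XXX
X____X__X
_X_XX___X
Generation 3: 19 live cells
_X_X_____
_________
_X_X_____
_________
__X_X____
_________
_X___X___
_X__X___X
__XX_____
__XX_____
X_X__X_X_
Generation 4: 22 live cells
__X______
XX_XX____
__X______
_X__X____
___X_____
_XXXXX___
X_X_X____
X____X___
_________
______X__
____X_X__
Generation 5: 12 live cells
X___X____
_________
_____X___
_________
X________
X________
______X__
___XX____
_____XX__
_______X_
_______X_
Population at generation 5: 12

Answer: 12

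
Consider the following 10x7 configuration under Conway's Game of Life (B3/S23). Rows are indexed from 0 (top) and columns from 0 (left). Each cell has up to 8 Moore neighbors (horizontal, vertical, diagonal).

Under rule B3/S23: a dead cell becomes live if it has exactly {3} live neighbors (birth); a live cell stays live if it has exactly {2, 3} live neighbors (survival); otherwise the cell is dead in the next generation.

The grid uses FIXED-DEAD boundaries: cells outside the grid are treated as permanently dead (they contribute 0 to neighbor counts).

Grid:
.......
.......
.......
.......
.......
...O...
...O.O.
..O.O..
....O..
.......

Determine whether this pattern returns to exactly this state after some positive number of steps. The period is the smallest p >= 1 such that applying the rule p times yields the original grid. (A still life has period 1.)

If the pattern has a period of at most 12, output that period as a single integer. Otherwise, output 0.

Simulating and comparing each generation to the original:
Gen 0 (original, given above): 6 live cells
Gen 1: 6 live cells, differs from original
Gen 2: 6 live cells, MATCHES original -> period = 2

Answer: 2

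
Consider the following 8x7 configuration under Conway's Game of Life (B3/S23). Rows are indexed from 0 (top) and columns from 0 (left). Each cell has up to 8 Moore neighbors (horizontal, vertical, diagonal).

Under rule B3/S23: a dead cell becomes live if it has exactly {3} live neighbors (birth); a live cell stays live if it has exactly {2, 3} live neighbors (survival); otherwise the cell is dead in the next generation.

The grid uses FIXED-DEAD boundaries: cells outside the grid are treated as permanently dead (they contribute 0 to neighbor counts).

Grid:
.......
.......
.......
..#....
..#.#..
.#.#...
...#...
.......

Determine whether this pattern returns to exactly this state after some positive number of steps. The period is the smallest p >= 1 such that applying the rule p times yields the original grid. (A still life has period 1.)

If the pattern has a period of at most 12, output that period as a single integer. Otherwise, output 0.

Answer: 2

Derivation:
Simulating and comparing each generation to the original:
Gen 0 (original, given above): 6 live cells
Gen 1: 6 live cells, differs from original
Gen 2: 6 live cells, MATCHES original -> period = 2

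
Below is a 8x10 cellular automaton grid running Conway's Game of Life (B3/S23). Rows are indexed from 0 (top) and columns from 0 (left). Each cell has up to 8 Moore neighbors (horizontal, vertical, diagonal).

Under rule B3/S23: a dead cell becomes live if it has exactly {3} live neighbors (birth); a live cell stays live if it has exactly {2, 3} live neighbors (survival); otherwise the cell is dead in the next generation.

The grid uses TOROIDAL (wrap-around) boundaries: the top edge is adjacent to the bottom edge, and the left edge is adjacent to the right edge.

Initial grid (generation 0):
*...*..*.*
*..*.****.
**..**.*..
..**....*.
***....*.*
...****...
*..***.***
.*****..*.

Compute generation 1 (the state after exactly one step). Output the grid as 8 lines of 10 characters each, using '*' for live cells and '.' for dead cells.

Simulating step by step:
Generation 0 (given above): 40 live cells
Generation 1: 24 live cells
(generation 1 grid is the final answer)

Answer: *.........
...*......
**...*....
...**.***.
**...*****
..........
**.....***
.**.......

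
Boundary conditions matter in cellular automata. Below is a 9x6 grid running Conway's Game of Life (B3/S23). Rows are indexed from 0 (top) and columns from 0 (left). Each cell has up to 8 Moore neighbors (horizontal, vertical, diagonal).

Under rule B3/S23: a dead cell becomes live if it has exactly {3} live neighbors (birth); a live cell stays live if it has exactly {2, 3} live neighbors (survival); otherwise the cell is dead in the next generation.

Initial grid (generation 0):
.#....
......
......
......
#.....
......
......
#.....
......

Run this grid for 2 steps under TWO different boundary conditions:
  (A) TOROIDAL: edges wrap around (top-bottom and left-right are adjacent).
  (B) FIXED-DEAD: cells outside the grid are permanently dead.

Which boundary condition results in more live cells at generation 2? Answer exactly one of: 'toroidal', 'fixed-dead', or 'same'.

Answer: same

Derivation:
Under TOROIDAL boundary, generation 2:
......
......
......
......
......
......
......
......
......
Population = 0

Under FIXED-DEAD boundary, generation 2:
......
......
......
......
......
......
......
......
......
Population = 0

Comparison: toroidal=0, fixed-dead=0 -> same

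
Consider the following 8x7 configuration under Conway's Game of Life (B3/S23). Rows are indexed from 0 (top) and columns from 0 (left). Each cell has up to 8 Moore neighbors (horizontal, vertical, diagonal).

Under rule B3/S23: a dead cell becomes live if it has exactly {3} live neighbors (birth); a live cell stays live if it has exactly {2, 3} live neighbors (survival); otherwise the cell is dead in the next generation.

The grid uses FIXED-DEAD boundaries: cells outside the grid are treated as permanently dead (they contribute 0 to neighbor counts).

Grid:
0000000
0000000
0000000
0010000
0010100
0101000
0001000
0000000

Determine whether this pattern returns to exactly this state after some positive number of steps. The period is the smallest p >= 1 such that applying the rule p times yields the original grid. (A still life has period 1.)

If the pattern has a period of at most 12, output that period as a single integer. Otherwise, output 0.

Simulating and comparing each generation to the original:
Gen 0 (original, given above): 6 live cells
Gen 1: 6 live cells, differs from original
Gen 2: 6 live cells, MATCHES original -> period = 2

Answer: 2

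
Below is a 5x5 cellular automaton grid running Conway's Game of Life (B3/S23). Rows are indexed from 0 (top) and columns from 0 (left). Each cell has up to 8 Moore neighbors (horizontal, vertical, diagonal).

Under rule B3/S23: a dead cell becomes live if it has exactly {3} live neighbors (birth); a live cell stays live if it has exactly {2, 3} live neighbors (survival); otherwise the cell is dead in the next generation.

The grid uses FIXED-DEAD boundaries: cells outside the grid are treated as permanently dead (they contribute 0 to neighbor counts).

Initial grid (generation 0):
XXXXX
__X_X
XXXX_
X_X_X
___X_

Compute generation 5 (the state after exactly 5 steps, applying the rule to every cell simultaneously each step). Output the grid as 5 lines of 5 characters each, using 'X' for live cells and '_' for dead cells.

Answer: _____
___X_
__X_X
___X_
_____

Derivation:
Simulating step by step:
Generation 0 (given above): 15 live cells
Generation 1: 9 live cells
_XX_X
____X
X___X
X___X
___X_
Generation 2: 7 live cells
___X_
_X__X
___XX
___XX
_____
Generation 3: 5 live cells
_____
__X_X
__X__
___XX
_____
Generation 4: 4 live cells
_____
___X_
__X_X
___X_
_____
Generation 5: 4 live cells
(generation 5 grid is the final answer)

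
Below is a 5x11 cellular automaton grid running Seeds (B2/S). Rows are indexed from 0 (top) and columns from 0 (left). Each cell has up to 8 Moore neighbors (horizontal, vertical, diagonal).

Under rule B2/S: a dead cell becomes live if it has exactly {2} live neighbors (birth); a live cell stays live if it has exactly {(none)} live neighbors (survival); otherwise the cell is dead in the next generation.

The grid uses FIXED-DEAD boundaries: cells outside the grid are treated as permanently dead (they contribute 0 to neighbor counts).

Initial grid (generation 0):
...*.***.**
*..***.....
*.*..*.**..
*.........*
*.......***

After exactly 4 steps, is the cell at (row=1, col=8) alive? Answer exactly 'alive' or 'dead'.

Answer: alive

Derivation:
Simulating step by step:
Generation 0 (given above): 21 live cells
Generation 1: 6 live cells
..*.....*..
..........*
.........*.
......*....
.*.........
Generation 2: 3 live cells
.........*.
........*..
..........*
...........
...........
Generation 3: 3 live cells
........*..
..........*
.........*.
...........
...........
Generation 4: 3 live cells
.........*.
........*..
..........*
...........
...........

Cell (1,8) at generation 4: 1 -> alive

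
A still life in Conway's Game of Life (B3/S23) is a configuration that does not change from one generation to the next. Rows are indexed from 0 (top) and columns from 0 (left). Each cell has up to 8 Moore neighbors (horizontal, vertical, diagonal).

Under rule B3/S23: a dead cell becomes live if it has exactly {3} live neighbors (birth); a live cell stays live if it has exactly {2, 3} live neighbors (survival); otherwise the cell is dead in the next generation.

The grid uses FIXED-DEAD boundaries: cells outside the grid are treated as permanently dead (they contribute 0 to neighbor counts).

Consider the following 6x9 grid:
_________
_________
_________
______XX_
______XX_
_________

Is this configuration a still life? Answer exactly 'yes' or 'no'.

Answer: yes

Derivation:
Compute generation 1 and compare to generation 0 (given above):
Generation 1:
_________
_________
_________
______XX_
______XX_
_________
The grids are IDENTICAL -> still life.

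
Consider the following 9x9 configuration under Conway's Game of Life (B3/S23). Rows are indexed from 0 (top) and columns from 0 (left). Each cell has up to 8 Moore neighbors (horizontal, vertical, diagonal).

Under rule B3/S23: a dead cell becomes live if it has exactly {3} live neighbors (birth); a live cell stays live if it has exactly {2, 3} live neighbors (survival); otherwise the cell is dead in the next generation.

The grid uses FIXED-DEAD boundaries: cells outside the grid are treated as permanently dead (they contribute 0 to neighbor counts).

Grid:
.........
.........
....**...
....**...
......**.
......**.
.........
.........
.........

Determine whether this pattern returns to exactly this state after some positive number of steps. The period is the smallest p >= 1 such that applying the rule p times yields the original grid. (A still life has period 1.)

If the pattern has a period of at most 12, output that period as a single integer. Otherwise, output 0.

Simulating and comparing each generation to the original:
Gen 0 (original, given above): 8 live cells
Gen 1: 6 live cells, differs from original
Gen 2: 8 live cells, MATCHES original -> period = 2

Answer: 2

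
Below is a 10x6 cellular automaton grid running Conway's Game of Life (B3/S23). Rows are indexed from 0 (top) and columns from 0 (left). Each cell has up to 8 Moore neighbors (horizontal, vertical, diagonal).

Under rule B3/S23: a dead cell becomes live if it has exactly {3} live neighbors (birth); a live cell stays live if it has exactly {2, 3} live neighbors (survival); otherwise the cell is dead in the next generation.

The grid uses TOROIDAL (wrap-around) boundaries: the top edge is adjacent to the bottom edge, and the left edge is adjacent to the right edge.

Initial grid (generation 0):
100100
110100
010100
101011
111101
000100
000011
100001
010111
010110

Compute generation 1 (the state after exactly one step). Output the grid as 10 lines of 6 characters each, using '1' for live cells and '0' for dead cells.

Answer: 100101
110110
000100
000000
000000
010100
100011
000100
010100
010000

Derivation:
Simulating step by step:
Generation 0 (given above): 28 live cells
Generation 1: 17 live cells
(generation 1 grid is the final answer)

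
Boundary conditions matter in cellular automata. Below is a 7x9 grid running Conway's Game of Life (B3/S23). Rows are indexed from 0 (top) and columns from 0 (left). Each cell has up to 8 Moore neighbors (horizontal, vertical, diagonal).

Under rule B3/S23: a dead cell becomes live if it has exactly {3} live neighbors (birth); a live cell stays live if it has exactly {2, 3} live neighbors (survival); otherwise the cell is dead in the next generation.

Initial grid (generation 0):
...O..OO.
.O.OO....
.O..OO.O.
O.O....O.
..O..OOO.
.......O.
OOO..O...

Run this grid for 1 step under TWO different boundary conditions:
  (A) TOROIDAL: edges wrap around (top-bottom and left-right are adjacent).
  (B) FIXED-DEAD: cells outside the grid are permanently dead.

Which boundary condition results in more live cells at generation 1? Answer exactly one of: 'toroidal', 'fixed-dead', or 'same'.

Answer: toroidal

Derivation:
Under TOROIDAL boundary, generation 1:
O..O.OO..
...O...O.
OO..OOO.O
..OOO..O.
.O.....O.
..O..O.OO
.OO....OO
Population = 26

Under FIXED-DEAD boundary, generation 1:
..OOO....
...O...O.
OO..OOO..
..OOO..OO
.O.....OO
..O..O.O.
.O.......
Population = 22

Comparison: toroidal=26, fixed-dead=22 -> toroidal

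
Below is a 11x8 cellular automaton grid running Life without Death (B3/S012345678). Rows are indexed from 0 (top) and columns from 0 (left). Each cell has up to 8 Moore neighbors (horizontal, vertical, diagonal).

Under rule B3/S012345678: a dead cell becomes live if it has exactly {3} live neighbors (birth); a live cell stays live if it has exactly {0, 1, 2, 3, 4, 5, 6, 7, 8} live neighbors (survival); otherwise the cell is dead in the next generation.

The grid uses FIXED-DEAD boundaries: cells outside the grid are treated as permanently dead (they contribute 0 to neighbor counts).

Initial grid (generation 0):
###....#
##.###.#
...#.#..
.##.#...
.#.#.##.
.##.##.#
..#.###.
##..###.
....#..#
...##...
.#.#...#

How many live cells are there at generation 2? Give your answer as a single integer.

Simulating step by step:
Generation 0 (given above): 40 live cells
Generation 1: 54 live cells
#####.##
##.###.#
#..#.##.
.##.#.#.
##.#.##.
.##.##.#
#.#.####
##..####
....#.##
..###...
.####..#
Generation 2: 62 live cells
#####.##
##.###.#
#..#.###
.##.#.##
##.#.###
.##.##.#
#.#.####
##..####
.##.#.##
.####.##
.####..#
Population at generation 2: 62

Answer: 62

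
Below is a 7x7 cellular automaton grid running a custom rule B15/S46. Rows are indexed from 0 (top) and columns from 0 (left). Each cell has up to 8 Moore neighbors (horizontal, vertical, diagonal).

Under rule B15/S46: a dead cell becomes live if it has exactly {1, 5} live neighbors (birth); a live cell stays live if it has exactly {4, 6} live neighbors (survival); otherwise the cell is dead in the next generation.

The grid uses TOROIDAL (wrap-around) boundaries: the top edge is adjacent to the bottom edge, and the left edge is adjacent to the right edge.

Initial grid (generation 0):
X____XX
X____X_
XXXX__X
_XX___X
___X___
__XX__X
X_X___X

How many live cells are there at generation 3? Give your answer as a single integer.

Simulating step by step:
Generation 0 (given above): 20 live cells
Generation 1: 11 live cells
X_XX__X
_X_____
__X___X
XX_____
__X____
_______
X______
Generation 2: 14 live cells
____XX_
____X__
___X_X_
_____X_
___X__X
X_XX__X
____XX_
Generation 3: 8 live cells
____XX_
__X_X__
__X____
X______
_______
_______
____XX_
Population at generation 3: 8

Answer: 8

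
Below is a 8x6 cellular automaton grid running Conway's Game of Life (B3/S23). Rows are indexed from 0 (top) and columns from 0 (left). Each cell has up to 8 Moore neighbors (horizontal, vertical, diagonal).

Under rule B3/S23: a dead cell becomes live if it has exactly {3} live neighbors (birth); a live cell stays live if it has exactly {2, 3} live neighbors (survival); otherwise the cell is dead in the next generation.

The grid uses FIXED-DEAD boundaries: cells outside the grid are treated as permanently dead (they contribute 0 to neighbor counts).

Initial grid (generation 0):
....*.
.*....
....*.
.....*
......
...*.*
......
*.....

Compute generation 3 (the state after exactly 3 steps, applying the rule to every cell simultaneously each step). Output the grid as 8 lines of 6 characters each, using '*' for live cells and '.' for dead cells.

Simulating step by step:
Generation 0 (given above): 7 live cells
Generation 1: 1 live cells
......
......
......
......
....*.
......
......
......
Generation 2: 0 live cells
......
......
......
......
......
......
......
......
Generation 3: 0 live cells
(generation 3 grid is the final answer)

Answer: ......
......
......
......
......
......
......
......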